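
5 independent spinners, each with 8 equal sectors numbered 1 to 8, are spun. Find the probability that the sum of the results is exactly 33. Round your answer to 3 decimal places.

0.010

There are 8^5 = 32768 equally likely outcomes.
The number of ordered 5-tuples from {1,…,8} summing to 33 is 330.
P(sum = 33) = 330/32768 = 165/16384 ≈ 0.010.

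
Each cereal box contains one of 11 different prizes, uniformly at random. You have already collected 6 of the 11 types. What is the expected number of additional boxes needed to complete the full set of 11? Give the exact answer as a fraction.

Starting from 6 distinct types, each trial gives a new one with probability (11−i)/11 when i types are held, so the wait for the next new type is 11/(11−i).
E = 11/5 + 11/4 + 11/3 + 11/2 + 11/1 = 1507/60.

1507/60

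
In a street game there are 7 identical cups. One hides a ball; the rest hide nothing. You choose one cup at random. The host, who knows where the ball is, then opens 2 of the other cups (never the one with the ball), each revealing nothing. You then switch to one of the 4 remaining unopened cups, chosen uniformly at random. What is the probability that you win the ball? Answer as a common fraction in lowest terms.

Your original cup holds the ball with probability 1/7, so the other 6 collectively hold it with probability 6/7.
The host can always find 2 empty cups to open, so the reveals don't change that 6/7; it is now spread over the 4 remaining unopened cups.
P(win by switching) = (6/7) · (1/4) = 3/14.

3/14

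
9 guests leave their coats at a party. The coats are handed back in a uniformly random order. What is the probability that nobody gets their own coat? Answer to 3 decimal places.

0.368

This is the derangement probability: permutations of 9 with no fixed point.
D(9) = 9! · (1 − 1/1! + 1/2! − ··· + (−1)^9/9!) = 133496.
P = 133496/362880 = 16687/45360 ≈ 0.368.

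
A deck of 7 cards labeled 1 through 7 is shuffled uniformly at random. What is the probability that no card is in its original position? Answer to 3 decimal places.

0.368

This is the derangement probability: permutations of 7 with no fixed point.
D(7) = 7! · (1 − 1/1! + 1/2! − ··· + (−1)^7/7!) = 1854.
P = 1854/5040 = 103/280 ≈ 0.368.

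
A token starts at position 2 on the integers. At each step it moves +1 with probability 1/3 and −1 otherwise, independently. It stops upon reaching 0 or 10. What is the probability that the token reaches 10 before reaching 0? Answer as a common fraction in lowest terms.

1/341

Let r = q/p = (2/3)/(1/3) = 2. The recurrence P(i) = p·P(i+1) + q·P(i−1) with P(0)=0, P(10)=1 gives P(i) = (1 − r^i)/(1 − r^10).
P(2) = (1 − (2)^2) / (1 − (2)^10) = 1/341.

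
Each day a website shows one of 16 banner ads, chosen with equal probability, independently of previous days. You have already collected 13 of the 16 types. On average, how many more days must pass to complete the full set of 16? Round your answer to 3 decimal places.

29.333

Starting from 13 distinct types, each trial gives a new one with probability (16−i)/16 when i types are held, so the wait for the next new type is 16/(16−i).
E = 16/3 + 16/2 + 16/1 = 88/3 ≈ 29.333.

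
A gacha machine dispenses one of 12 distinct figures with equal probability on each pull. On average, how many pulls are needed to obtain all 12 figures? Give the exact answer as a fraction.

86021/2310

After i distinct types are collected, each trial gives a new one with probability (12−i)/12, so the expected wait for the next new type is 12/(12−i).
E = 12/12 + 12/11 + 12/10 + 12/9 + 12/8 + 12/7 + 12/6 + 12/5 + 12/4 + 12/3 + 12/2 + 12/1 = 86021/2310.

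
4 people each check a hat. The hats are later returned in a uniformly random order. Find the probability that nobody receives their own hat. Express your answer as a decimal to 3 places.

0.375

This is the derangement probability: permutations of 4 with no fixed point.
D(4) = 4! · (1 − 1/1! + 1/2! − ··· + (−1)^4/4!) = 9.
P = 9/24 = 3/8 ≈ 0.375.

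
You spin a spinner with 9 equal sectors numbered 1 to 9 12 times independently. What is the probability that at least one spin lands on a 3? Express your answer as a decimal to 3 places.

P(no spin lands on a 3) = (8/9)^12 ≈ 0.243.
P(at least one) = 1 − 0.243 = 0.757.

0.757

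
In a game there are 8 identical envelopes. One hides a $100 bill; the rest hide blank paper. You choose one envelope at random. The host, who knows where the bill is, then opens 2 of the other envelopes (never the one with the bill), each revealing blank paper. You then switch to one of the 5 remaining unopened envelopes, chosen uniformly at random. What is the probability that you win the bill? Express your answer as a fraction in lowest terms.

Your original envelope holds the bill with probability 1/8, so the other 7 collectively hold it with probability 7/8.
The host can always find 2 empty envelopes to open, so the reveals don't change that 7/8; it is now spread over the 5 remaining unopened envelopes.
P(win by switching) = (7/8) · (1/5) = 7/40.

7/40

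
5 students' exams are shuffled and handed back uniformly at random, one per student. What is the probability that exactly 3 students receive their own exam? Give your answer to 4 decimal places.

0.0833

Choose which 3 of the 5 are fixed: C(5,3) = 10 ways.
The remaining 2 must have no fixed point: D(2) = 1.
P = 10·1/120 = 1/12 ≈ 0.0833.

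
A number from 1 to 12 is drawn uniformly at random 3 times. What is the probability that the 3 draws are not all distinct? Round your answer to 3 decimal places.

P(all 3 different) = 12/12 · 11/12 · ··· · 10/12 ≈ 0.764.
P(at least two equal) = 1 − 0.764 = 0.236.

0.236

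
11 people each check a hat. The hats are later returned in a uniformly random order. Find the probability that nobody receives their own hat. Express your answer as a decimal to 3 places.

This is the derangement probability: permutations of 11 with no fixed point.
D(11) = 11! · (1 − 1/1! + 1/2! − ··· + (−1)^11/11!) = 14684570.
P = 14684570/39916800 = 1468457/3991680 ≈ 0.368.

0.368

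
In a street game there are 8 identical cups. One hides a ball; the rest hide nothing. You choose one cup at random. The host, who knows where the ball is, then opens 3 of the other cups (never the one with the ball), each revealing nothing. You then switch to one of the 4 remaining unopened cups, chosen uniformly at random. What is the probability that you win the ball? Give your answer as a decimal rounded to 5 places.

Your original cup holds the ball with probability 1/8, so the other 7 collectively hold it with probability 7/8.
The host can always find 3 empty cups to open, so the reveals don't change that 7/8; it is now spread over the 4 remaining unopened cups.
P(win by switching) = (7/8) · (1/4) = 7/32 ≈ 0.21875.

0.21875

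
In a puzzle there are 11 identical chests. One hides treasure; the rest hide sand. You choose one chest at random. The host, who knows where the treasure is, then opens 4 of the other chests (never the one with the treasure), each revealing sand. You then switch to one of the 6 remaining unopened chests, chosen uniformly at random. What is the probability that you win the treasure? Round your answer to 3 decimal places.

0.152

Your original chest holds the treasure with probability 1/11, so the other 10 collectively hold it with probability 10/11.
The host can always find 4 empty chests to open, so the reveals don't change that 10/11; it is now spread over the 6 remaining unopened chests.
P(win by switching) = (10/11) · (1/6) = 5/33 ≈ 0.152.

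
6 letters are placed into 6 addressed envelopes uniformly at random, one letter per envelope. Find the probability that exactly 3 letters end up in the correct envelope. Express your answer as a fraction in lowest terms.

Choose which 3 of the 6 are fixed: C(6,3) = 20 ways.
The remaining 3 must have no fixed point: D(3) = 2.
P = 20·2/720 = 1/18.

1/18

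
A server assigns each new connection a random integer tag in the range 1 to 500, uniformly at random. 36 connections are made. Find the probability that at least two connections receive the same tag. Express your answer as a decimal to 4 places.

0.7250

It's easier to compute the probability that all 36 are distinct.
P(all distinct) = 500/500 · 499/500 · ··· · 465/500 ≈ 0.2750.
So the probability of at least one match is 1 − 0.2750 = 0.7250.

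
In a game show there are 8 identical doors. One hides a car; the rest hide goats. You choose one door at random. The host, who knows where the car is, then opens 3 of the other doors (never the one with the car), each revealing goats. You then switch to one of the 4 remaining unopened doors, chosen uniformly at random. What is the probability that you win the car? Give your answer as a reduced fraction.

Your original door holds the car with probability 1/8, so the other 7 collectively hold it with probability 7/8.
The host can always find 3 empty doors to open, so the reveals don't change that 7/8; it is now spread over the 4 remaining unopened doors.
P(win by switching) = (7/8) · (1/4) = 7/32.

7/32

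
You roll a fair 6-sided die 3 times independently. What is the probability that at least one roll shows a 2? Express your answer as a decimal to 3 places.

P(no roll shows a 2) = (5/6)^3 ≈ 0.579.
P(at least one) = 1 − 0.579 = 0.421.

0.421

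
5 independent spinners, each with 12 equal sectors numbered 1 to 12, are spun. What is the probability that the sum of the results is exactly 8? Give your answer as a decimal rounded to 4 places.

There are 12^5 = 248832 equally likely outcomes.
The number of ordered 5-tuples from {1,…,12} summing to 8 is 35.
P(sum = 8) = 35/248832 ≈ 0.0001.

0.0001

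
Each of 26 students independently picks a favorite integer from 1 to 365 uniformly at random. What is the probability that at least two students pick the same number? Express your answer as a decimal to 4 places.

It's easier to compute the probability that all 26 are distinct.
P(all distinct) = 365/365 · 364/365 · ··· · 340/365 ≈ 0.4018.
So the probability of at least one match is 1 − 0.4018 = 0.5982.

0.5982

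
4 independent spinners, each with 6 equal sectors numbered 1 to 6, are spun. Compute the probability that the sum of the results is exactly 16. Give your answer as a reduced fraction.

125/1296

There are 6^4 = 1296 equally likely outcomes.
The number of ordered 4-tuples from {1,…,6} summing to 16 is 125.
P(sum = 16) = 125/1296.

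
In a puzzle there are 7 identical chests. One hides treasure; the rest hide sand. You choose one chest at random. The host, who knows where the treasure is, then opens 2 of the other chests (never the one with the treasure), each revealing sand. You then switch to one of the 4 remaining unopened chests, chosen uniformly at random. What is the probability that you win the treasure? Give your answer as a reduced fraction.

Your original chest holds the treasure with probability 1/7, so the other 6 collectively hold it with probability 6/7.
The host can always find 2 empty chests to open, so the reveals don't change that 6/7; it is now spread over the 4 remaining unopened chests.
P(win by switching) = (6/7) · (1/4) = 3/14.

3/14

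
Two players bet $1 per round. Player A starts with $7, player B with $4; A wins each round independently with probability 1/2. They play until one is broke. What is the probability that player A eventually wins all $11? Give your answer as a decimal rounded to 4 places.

0.6364

With a fair step, P(i) = ½P(i−1) + ½P(i+1) with P(0)=0, P(11)=1 has the linear solution P(i) = i/11.
P(7) = 7/11 ≈ 0.6364.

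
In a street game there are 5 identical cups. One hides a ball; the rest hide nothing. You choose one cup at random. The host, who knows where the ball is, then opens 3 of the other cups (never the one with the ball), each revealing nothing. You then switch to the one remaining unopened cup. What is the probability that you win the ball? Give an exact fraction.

Your original cup holds the ball with probability 1/5, so the other 4 collectively hold it with probability 4/5.
The host can always find 3 empty cups to open, so the reveals don't change that 4/5; it is now spread over the 1 remaining unopened cup.
P(win by switching) = (4/5) · (1/1) = 4/5.

4/5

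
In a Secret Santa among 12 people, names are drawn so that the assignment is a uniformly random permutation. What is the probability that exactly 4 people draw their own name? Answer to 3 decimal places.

0.015

Choose which 4 of the 12 are fixed: C(12,4) = 495 ways.
The remaining 8 must have no fixed point: D(8) = 14833.
P = 495·14833/479001600 = 2119/138240 ≈ 0.015.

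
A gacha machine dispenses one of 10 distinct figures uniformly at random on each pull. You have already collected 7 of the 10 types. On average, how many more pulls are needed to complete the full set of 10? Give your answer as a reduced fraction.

Starting from 7 distinct types, each trial gives a new one with probability (10−i)/10 when i types are held, so the wait for the next new type is 10/(10−i).
E = 10/3 + 10/2 + 10/1 = 55/3.

55/3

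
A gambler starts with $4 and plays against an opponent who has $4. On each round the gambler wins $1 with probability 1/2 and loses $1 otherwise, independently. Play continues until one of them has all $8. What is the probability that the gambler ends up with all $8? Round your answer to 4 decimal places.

0.5000

With a fair step, P(i) = ½P(i−1) + ½P(i+1) with P(0)=0, P(8)=1 has the linear solution P(i) = i/8.
P(4) = 4/8 = 1/2 ≈ 0.5000.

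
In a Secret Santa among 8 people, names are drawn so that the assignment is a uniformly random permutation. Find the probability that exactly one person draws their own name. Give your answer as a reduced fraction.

Choose which one is fixed: C(8,1) = 8 ways.
The remaining 7 must have no fixed point: D(7) = 1854.
P = 8·1854/40320 = 103/280.

103/280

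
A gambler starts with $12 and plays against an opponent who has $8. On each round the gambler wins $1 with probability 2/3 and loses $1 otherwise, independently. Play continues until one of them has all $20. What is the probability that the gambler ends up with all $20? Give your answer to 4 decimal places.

0.9998

Let r = q/p = (1/3)/(2/3) = 1/2. The recurrence P(i) = p·P(i+1) + q·P(i−1) with P(0)=0, P(20)=1 gives P(i) = (1 − r^i)/(1 − r^20).
P(12) = (1 − (1/2)^12) / (1 − (1/2)^20) = 69888/69905 ≈ 0.9998.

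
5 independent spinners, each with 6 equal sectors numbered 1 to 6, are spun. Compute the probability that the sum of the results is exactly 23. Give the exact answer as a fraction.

305/7776

There are 6^5 = 7776 equally likely outcomes.
The number of ordered 5-tuples from {1,…,6} summing to 23 is 305.
P(sum = 23) = 305/7776.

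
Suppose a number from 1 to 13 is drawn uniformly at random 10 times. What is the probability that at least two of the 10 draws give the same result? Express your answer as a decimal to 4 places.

0.9925

P(all 10 different) = 13/13 · 12/13 · ··· · 4/13 ≈ 0.0075.
P(at least two equal) = 1 − 0.0075 = 0.9925.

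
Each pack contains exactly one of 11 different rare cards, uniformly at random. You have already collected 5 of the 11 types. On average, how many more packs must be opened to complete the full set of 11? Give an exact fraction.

539/20

Starting from 5 distinct types, each trial gives a new one with probability (11−i)/11 when i types are held, so the wait for the next new type is 11/(11−i).
E = 11/6 + 11/5 + 11/4 + 11/3 + 11/2 + 11/1 = 539/20.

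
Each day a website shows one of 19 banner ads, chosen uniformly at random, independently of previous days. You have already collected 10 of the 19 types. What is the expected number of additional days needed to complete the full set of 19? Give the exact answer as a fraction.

135451/2520

Starting from 10 distinct types, each trial gives a new one with probability (19−i)/19 when i types are held, so the wait for the next new type is 19/(19−i).
E = 19/9 + 19/8 + 19/7 + 19/6 + 19/5 + 19/4 + 19/3 + 19/2 + 19/1 = 135451/2520.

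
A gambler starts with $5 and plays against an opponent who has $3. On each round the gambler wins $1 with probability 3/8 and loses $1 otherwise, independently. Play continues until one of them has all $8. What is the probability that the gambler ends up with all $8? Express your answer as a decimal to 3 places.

0.203

Let r = q/p = (5/8)/(3/8) = 5/3. The recurrence P(i) = p·P(i+1) + q·P(i−1) with P(0)=0, P(8)=1 gives P(i) = (1 − r^i)/(1 − r^8).
P(5) = (1 − (5/3)^5) / (1 − (5/3)^8) = 38907/192032 ≈ 0.203.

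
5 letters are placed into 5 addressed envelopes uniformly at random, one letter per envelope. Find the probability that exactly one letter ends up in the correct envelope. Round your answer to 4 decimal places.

Choose which one is fixed: C(5,1) = 5 ways.
The remaining 4 must have no fixed point: D(4) = 9.
P = 5·9/120 = 3/8 ≈ 0.3750.

0.3750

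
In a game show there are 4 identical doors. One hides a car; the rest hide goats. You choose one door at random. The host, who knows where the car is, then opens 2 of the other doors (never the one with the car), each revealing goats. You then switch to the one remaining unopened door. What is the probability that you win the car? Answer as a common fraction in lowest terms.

3/4

Your original door holds the car with probability 1/4, so the other 3 collectively hold it with probability 3/4.
The host can always find 2 empty doors to open, so the reveals don't change that 3/4; it is now spread over the 1 remaining unopened door.
P(win by switching) = (3/4) · (1/1) = 3/4.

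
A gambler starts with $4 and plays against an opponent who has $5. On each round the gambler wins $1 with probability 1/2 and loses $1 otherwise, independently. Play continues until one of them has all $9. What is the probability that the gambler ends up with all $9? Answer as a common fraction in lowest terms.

With a fair step, P(i) = ½P(i−1) + ½P(i+1) with P(0)=0, P(9)=1 has the linear solution P(i) = i/9.
P(4) = 4/9.

4/9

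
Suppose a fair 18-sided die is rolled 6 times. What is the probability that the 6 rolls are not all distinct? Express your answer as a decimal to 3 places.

P(all 6 different) = 18/18 · 17/18 · ··· · 13/18 ≈ 0.393.
P(at least two equal) = 1 − 0.393 = 0.607.

0.607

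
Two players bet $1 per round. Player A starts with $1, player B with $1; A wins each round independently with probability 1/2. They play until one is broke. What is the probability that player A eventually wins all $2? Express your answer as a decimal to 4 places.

With a fair step, P(i) = ½P(i−1) + ½P(i+1) with P(0)=0, P(2)=1 has the linear solution P(i) = i/2.
P(1) = 1/2 ≈ 0.5000.

0.5000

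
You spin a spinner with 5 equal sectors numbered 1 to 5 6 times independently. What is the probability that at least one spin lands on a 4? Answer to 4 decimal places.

0.7379

P(no spin lands on a 4) = (4/5)^6 ≈ 0.2621.
P(at least one) = 1 − 0.2621 = 0.7379.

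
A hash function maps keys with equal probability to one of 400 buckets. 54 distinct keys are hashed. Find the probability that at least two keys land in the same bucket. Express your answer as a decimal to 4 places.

0.9764

It's easier to compute the probability that all 54 are distinct.
P(all distinct) = 400/400 · 399/400 · ··· · 347/400 ≈ 0.0236.
So the probability of at least one match is 1 − 0.0236 = 0.9764.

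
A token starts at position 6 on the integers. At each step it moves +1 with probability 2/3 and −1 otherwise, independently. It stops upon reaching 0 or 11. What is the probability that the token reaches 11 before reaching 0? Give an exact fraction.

Let r = q/p = (1/3)/(2/3) = 1/2. The recurrence P(i) = p·P(i+1) + q·P(i−1) with P(0)=0, P(11)=1 gives P(i) = (1 − r^i)/(1 − r^11).
P(6) = (1 − (1/2)^6) / (1 − (1/2)^11) = 2016/2047.

2016/2047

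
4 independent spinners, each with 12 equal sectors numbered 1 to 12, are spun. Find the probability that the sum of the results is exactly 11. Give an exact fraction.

5/864

There are 12^4 = 20736 equally likely outcomes.
The number of ordered 4-tuples from {1,…,12} summing to 11 is 120.
P(sum = 11) = 120/20736 = 5/864.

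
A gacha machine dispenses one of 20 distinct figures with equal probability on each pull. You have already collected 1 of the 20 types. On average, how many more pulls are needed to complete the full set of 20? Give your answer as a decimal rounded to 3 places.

70.955

Starting from 1 distinct type, each trial gives a new one with probability (20−i)/20 when i types are held, so the wait for the next new type is 20/(20−i).
E = 20/19 + 20/18 + 20/17 + 20/16 + 20/15 + 20/14 + 20/13 + 20/12 + 20/11 + 20/10 + 20/9 + 20/8 + 20/7 + 20/6 + 20/5 + 20/4 + 20/3 + 20/2 + 20/1 = 275295799/3879876 ≈ 70.955.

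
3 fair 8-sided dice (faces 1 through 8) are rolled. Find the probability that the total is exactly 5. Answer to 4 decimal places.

0.0117

There are 8^3 = 512 equally likely outcomes.
The number of ordered 3-tuples from {1,…,8} summing to 5 is 6.
P(sum = 5) = 6/512 = 3/256 ≈ 0.0117.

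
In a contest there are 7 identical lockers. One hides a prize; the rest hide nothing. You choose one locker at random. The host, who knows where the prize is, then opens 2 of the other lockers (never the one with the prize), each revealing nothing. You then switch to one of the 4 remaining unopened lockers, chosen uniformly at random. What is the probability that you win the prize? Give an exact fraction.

Your original locker holds the prize with probability 1/7, so the other 6 collectively hold it with probability 6/7.
The host can always find 2 empty lockers to open, so the reveals don't change that 6/7; it is now spread over the 4 remaining unopened lockers.
P(win by switching) = (6/7) · (1/4) = 3/14.

3/14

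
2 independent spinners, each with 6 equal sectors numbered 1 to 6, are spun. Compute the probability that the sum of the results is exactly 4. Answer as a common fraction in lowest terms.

There are 6^2 = 36 equally likely outcomes.
The number of ordered 2-tuples from {1,…,6} summing to 4 is 3.
P(sum = 4) = 3/36 = 1/12.

1/12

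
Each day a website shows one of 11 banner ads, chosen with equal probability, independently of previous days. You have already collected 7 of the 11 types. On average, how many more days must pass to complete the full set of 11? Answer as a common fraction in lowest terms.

275/12

Starting from 7 distinct types, each trial gives a new one with probability (11−i)/11 when i types are held, so the wait for the next new type is 11/(11−i).
E = 11/4 + 11/3 + 11/2 + 11/1 = 275/12.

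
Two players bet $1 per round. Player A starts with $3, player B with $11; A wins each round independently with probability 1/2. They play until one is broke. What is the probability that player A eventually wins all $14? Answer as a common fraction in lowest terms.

3/14

With a fair step, P(i) = ½P(i−1) + ½P(i+1) with P(0)=0, P(14)=1 has the linear solution P(i) = i/14.
P(3) = 3/14.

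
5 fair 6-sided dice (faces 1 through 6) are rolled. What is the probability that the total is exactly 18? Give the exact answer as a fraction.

65/648

There are 6^5 = 7776 equally likely outcomes.
The number of ordered 5-tuples from {1,…,6} summing to 18 is 780.
P(sum = 18) = 780/7776 = 65/648.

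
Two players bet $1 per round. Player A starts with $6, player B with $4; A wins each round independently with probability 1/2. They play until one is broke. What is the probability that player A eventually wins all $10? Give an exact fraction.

3/5

With a fair step, P(i) = ½P(i−1) + ½P(i+1) with P(0)=0, P(10)=1 has the linear solution P(i) = i/10.
P(6) = 6/10 = 3/5.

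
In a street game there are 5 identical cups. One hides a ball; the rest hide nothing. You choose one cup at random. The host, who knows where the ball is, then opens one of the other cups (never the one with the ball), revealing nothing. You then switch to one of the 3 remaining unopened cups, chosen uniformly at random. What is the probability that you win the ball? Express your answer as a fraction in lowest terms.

Your original cup holds the ball with probability 1/5, so the other 4 collectively hold it with probability 4/5.
The host can always find an empty cup to open, so this doesn't change that 4/5; it is now spread over the 3 remaining unopened cups.
P(win by switching) = (4/5) · (1/3) = 4/15.

4/15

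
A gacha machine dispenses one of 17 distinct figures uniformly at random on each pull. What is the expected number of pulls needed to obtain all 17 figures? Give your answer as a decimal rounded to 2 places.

58.47

After i distinct types are collected, each trial gives a new one with probability (17−i)/17, so the expected wait for the next new type is 17/(17−i).
E = 17/17 + 17/16 + 17/15 + 17/14 + 17/13 + 17/12 + 17/11 + 17/10 + 17/9 + 17/8 + 17/7 + 17/6 + 17/5 + 17/4 + 17/3 + 17/2 + 17/1 = 42142223/720720 ≈ 58.47.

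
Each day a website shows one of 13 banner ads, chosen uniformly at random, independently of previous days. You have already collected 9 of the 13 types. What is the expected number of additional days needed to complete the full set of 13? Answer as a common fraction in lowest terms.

325/12

Starting from 9 distinct types, each trial gives a new one with probability (13−i)/13 when i types are held, so the wait for the next new type is 13/(13−i).
E = 13/4 + 13/3 + 13/2 + 13/1 = 325/12.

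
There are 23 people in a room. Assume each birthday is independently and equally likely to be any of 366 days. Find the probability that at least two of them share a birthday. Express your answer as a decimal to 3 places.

0.506

It's easier to compute the probability that all 23 are distinct.
P(all distinct) = 366/366 · 365/366 · ··· · 344/366 ≈ 0.494.
So the probability of at least one match is 1 − 0.494 = 0.506.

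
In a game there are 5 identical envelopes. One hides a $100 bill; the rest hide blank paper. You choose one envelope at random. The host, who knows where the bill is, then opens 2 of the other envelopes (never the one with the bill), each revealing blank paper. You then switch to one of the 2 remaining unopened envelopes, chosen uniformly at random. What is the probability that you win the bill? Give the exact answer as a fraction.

2/5

Your original envelope holds the bill with probability 1/5, so the other 4 collectively hold it with probability 4/5.
The host can always find 2 empty envelopes to open, so the reveals don't change that 4/5; it is now spread over the 2 remaining unopened envelopes.
P(win by switching) = (4/5) · (1/2) = 2/5.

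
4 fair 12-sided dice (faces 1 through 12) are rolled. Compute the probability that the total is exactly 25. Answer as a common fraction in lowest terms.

143/2592

There are 12^4 = 20736 equally likely outcomes.
The number of ordered 4-tuples from {1,…,12} summing to 25 is 1144.
P(sum = 25) = 1144/20736 = 143/2592.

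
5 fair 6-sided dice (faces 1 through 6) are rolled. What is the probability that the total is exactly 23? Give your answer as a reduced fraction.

305/7776

There are 6^5 = 7776 equally likely outcomes.
The number of ordered 5-tuples from {1,…,6} summing to 23 is 305.
P(sum = 23) = 305/7776.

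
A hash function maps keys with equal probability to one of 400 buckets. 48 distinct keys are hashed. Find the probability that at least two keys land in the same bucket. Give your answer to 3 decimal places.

0.947

It's easier to compute the probability that all 48 are distinct.
P(all distinct) = 400/400 · 399/400 · ··· · 353/400 ≈ 0.053.
So the probability of at least one match is 1 − 0.053 = 0.947.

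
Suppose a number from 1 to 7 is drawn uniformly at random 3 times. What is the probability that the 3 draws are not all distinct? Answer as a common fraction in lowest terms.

P(all 3 different) = 7/7 · 6/7 · ··· · 5/7 = 30/49.
P(at least two equal) = 1 − 30/49 = 19/49.

19/49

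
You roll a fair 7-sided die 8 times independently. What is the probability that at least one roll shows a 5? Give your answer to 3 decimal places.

P(no roll shows a 5) = (6/7)^8 ≈ 0.291.
P(at least one) = 1 − 0.291 = 0.709.

0.709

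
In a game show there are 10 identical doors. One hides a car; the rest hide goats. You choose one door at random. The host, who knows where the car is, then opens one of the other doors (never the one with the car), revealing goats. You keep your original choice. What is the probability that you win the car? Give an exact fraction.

The host can always open an empty door regardless of your choice, so this gives no information about your original door.
P(win by staying) = 1/10.

1/10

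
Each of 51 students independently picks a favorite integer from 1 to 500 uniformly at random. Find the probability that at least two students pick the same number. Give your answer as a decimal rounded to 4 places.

It's easier to compute the probability that all 51 are distinct.
P(all distinct) = 500/500 · 499/500 · ··· · 450/500 ≈ 0.0713.
So the probability of at least one match is 1 − 0.0713 = 0.9287.

0.9287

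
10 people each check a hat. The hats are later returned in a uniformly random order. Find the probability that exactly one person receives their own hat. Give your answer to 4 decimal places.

Choose which one is fixed: C(10,1) = 10 ways.
The remaining 9 must have no fixed point: D(9) = 133496.
P = 10·133496/3628800 = 16687/45360 ≈ 0.3679.

0.3679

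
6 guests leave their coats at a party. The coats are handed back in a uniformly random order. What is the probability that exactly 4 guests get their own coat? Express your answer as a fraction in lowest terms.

Choose which 4 of the 6 are fixed: C(6,4) = 15 ways.
The remaining 2 must have no fixed point: D(2) = 1.
P = 15·1/720 = 1/48.

1/48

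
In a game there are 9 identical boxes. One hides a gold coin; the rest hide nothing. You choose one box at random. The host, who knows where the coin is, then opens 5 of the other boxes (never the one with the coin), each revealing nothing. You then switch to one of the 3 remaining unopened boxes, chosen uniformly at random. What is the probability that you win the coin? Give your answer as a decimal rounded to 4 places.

0.2963

Your original box holds the coin with probability 1/9, so the other 8 collectively hold it with probability 8/9.
The host can always find 5 empty boxes to open, so the reveals don't change that 8/9; it is now spread over the 3 remaining unopened boxes.
P(win by switching) = (8/9) · (1/3) = 8/27 ≈ 0.2963.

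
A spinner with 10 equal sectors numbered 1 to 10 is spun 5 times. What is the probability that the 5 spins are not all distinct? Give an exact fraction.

P(all 5 different) = 10/10 · 9/10 · ··· · 6/10 = 189/625.
P(at least two equal) = 1 − 189/625 = 436/625.

436/625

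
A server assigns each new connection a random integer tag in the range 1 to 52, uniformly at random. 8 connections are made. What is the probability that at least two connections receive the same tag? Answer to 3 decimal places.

It's easier to compute the probability that all 8 are distinct.
P(all distinct) = 52/52 · 51/52 · ··· · 45/52 ≈ 0.568.
So the probability of at least one match is 1 − 0.568 = 0.432.

0.432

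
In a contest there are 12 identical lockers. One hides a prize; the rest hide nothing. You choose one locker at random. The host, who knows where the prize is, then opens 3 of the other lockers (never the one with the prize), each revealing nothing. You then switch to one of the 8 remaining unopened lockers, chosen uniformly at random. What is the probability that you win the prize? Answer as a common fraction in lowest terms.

Your original locker holds the prize with probability 1/12, so the other 11 collectively hold it with probability 11/12.
The host can always find 3 empty lockers to open, so the reveals don't change that 11/12; it is now spread over the 8 remaining unopened lockers.
P(win by switching) = (11/12) · (1/8) = 11/96.

11/96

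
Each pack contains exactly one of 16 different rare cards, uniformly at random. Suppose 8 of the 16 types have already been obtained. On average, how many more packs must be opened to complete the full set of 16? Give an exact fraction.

1522/35

Starting from 8 distinct types, each trial gives a new one with probability (16−i)/16 when i types are held, so the wait for the next new type is 16/(16−i).
E = 16/8 + 16/7 + 16/6 + 16/5 + 16/4 + 16/3 + 16/2 + 16/1 = 1522/35.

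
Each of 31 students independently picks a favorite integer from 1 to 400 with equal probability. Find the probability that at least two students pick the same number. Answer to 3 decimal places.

0.697

It's easier to compute the probability that all 31 are distinct.
P(all distinct) = 400/400 · 399/400 · ··· · 370/400 ≈ 0.303.
So the probability of at least one match is 1 − 0.303 = 0.697.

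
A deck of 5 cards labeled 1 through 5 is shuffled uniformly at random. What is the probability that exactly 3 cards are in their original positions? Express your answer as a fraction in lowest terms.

1/12

Choose which 3 of the 5 are fixed: C(5,3) = 10 ways.
The remaining 2 must have no fixed point: D(2) = 1.
P = 10·1/120 = 1/12.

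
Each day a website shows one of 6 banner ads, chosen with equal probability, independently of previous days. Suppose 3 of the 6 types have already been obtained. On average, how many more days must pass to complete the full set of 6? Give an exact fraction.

11

Starting from 3 distinct types, each trial gives a new one with probability (6−i)/6 when i types are held, so the wait for the next new type is 6/(6−i).
E = 6/3 + 6/2 + 6/1 = 11.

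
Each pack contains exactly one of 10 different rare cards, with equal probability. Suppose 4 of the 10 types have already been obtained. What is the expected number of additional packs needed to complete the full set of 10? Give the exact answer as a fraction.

Starting from 4 distinct types, each trial gives a new one with probability (10−i)/10 when i types are held, so the wait for the next new type is 10/(10−i).
E = 10/6 + 10/5 + 10/4 + 10/3 + 10/2 + 10/1 = 49/2.

49/2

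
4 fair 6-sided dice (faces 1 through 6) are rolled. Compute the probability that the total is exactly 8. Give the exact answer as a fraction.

There are 6^4 = 1296 equally likely outcomes.
The number of ordered 4-tuples from {1,…,6} summing to 8 is 35.
P(sum = 8) = 35/1296.

35/1296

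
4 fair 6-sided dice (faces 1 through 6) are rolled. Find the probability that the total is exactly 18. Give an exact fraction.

There are 6^4 = 1296 equally likely outcomes.
The number of ordered 4-tuples from {1,…,6} summing to 18 is 80.
P(sum = 18) = 80/1296 = 5/81.

5/81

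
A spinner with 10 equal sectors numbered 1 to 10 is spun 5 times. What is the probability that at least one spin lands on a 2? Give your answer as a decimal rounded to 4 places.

0.4095

P(no spin lands on a 2) = (9/10)^5 ≈ 0.5905.
P(at least one) = 1 − 0.5905 = 0.4095.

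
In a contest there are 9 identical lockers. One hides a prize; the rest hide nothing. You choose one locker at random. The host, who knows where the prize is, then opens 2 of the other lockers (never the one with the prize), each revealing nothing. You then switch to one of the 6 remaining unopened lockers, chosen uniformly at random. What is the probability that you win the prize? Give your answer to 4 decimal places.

0.1481

Your original locker holds the prize with probability 1/9, so the other 8 collectively hold it with probability 8/9.
The host can always find 2 empty lockers to open, so the reveals don't change that 8/9; it is now spread over the 6 remaining unopened lockers.
P(win by switching) = (8/9) · (1/6) = 4/27 ≈ 0.1481.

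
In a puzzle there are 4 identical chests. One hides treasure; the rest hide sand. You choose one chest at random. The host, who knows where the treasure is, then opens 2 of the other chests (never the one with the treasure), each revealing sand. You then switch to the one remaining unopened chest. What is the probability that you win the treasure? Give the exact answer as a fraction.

3/4

Your original chest holds the treasure with probability 1/4, so the other 3 collectively hold it with probability 3/4.
The host can always find 2 empty chests to open, so the reveals don't change that 3/4; it is now spread over the 1 remaining unopened chest.
P(win by switching) = (3/4) · (1/1) = 3/4.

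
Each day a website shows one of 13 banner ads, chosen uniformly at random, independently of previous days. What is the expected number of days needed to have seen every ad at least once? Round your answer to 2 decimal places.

After i distinct types are collected, each trial gives a new one with probability (13−i)/13, so the expected wait for the next new type is 13/(13−i).
E = 13/13 + 13/12 + 13/11 + 13/10 + 13/9 + 13/8 + 13/7 + 13/6 + 13/5 + 13/4 + 13/3 + 13/2 + 13/1 = 1145993/27720 ≈ 41.34.

41.34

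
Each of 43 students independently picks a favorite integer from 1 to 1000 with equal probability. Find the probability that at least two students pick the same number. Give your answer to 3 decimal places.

It's easier to compute the probability that all 43 are distinct.
P(all distinct) = 1000/1000 · 999/1000 · ··· · 958/1000 ≈ 0.400.
So the probability of at least one match is 1 − 0.400 = 0.600.

0.600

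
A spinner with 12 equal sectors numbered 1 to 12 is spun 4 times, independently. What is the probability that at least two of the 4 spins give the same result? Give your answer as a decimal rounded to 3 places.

0.427

P(all 4 different) = 12/12 · 11/12 · ··· · 9/12 ≈ 0.573.
P(at least two equal) = 1 − 0.573 = 0.427.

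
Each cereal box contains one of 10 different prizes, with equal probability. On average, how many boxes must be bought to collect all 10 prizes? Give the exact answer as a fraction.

7381/252

After i distinct types are collected, each trial gives a new one with probability (10−i)/10, so the expected wait for the next new type is 10/(10−i).
E = 10/10 + 10/9 + 10/8 + 10/7 + 10/6 + 10/5 + 10/4 + 10/3 + 10/2 + 10/1 = 7381/252.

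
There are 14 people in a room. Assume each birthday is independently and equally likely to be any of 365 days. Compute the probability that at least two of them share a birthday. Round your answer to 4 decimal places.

0.2231

It's easier to compute the probability that all 14 are distinct.
P(all distinct) = 365/365 · 364/365 · ··· · 352/365 ≈ 0.7769.
So the probability of at least one match is 1 − 0.7769 = 0.2231.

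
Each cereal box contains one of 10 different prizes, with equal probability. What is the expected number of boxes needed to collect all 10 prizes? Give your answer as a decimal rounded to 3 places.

After i distinct types are collected, each trial gives a new one with probability (10−i)/10, so the expected wait for the next new type is 10/(10−i).
E = 10/10 + 10/9 + 10/8 + 10/7 + 10/6 + 10/5 + 10/4 + 10/3 + 10/2 + 10/1 = 7381/252 ≈ 29.290.

29.290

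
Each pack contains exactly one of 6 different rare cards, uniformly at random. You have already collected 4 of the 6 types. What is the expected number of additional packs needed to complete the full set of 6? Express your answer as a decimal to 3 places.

9.000

Starting from 4 distinct types, each trial gives a new one with probability (6−i)/6 when i types are held, so the wait for the next new type is 6/(6−i).
E = 6/2 + 6/1 = 9 ≈ 9.000.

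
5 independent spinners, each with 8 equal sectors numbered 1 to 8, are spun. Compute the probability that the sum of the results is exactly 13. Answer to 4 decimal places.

There are 8^5 = 32768 equally likely outcomes.
The number of ordered 5-tuples from {1,…,8} summing to 13 is 490.
P(sum = 13) = 490/32768 = 245/16384 ≈ 0.0150.

0.0150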